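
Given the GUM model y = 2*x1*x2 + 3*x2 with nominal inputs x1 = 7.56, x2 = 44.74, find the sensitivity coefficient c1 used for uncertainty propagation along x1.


y = 2*x1*x2 + 3*x2
dy/dx1 = 2*x2
Evaluate at x2 = 44.74: c1 = 2 * 44.74
c1 = 89.4800

89.4800


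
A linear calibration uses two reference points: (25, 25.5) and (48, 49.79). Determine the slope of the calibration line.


slope = (y2 - y1) / (x2 - x1)
= (49.79 - 25.5) / (48 - 25)
= 24.2900 / 23
= 1.0561

1.0561


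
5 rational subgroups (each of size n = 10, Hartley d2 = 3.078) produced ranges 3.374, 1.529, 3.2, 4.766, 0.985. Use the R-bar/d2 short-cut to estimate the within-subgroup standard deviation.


R_bar = (3.374 + 1.529 + 3.2 + 4.766 + 0.985) / 5
R_bar = 13.854 / 5 = 2.7708
sigma_hat = R_bar / d2 = 2.7708 / 3.078 = 0.9002

0.9002


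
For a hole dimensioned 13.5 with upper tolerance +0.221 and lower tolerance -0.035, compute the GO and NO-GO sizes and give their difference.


GO = nominal - lower_tol (smallest hole = maximum material condition)
GO = 13.5 - 0.035 = 13.465
NO-GO = nominal + upper_tol (largest hole = least material condition)
NO-GO = 13.5 + 0.221 = 13.721
spread = NO-GO - GO = 13.721 - 13.465 = 0.2560

0.2560


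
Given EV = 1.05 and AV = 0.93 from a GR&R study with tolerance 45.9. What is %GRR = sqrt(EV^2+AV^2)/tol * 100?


GRR = sqrt(EV^2 + AV^2) = sqrt(1.05^2 + 0.93^2) = 1.4026404
%GRR = GRR / tol * 100 = 1.4026404 / 45.9 * 100
%GRR = 3.0559

3.0559


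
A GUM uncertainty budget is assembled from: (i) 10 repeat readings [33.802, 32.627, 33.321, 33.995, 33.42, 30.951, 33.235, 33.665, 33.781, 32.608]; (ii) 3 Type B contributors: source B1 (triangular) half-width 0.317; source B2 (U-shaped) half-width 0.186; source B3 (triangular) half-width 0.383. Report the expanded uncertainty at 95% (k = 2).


mean = (33.802 + 32.627 + 33.321 + 33.995 + 33.42 + 30.951 + 33.235 + 33.665 + 33.781 + 32.608) / 10 = 33.1405
s = sqrt(sum((x - mean)^2)/(n-1)) = 0.90147241
u_A = s / sqrt(n) = 0.90147241 / sqrt(10) = 0.28507061
u_B1 = 0.317 / sqrt(6) = 0.12941471
u_B2 = 0.186 / sqrt(2) = 0.13152186
u_B3 = 0.383 / sqrt(6) = 0.1563591
uc = sqrt(0.28507061^2 + 0.12941471^2 + 0.13152186^2 + 0.1563591^2) = 0.37384434
U = k * uc = 2 * 0.37384434
U = 0.7477

0.7477


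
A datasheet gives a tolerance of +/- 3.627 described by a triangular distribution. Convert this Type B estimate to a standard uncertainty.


u_B = half_width / sqrt(6)
u_B = 3.627 / 2.4494897
u_B = 1.4807

1.4807


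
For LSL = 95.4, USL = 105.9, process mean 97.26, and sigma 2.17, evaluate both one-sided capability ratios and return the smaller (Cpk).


Cpu = (USL - mean) / (3*sigma) = (105.9 - 97.26) / (3*2.17) = 1.3272
Cpl = (mean - LSL) / (3*sigma) = (97.26 - 95.4) / (3*2.17) = 0.2857
Cpk = min(Cpu, Cpl) = 0.2857

0.2857


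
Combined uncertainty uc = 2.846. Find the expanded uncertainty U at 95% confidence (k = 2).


U = k * uc
U = 2 * 2.846
U = 5.6920

5.6920


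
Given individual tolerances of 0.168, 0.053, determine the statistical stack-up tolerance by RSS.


RSS = sqrt(0.168^2 + 0.053^2)
= sqrt(0.031033)
= 0.1762

0.1762


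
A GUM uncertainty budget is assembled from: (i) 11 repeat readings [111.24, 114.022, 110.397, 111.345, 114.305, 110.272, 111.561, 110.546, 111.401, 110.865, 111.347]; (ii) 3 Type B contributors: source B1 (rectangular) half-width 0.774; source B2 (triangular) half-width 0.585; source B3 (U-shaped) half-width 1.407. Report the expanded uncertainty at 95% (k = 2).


mean = (111.24 + 114.022 + 110.397 + 111.345 + 114.305 + 110.272 + 111.561 + 110.546 + 111.401 + 110.865 + 111.347) / 11 = 111.5728182
s = sqrt(sum((x - mean)^2)/(n-1)) = 1.3541297
u_A = s / sqrt(n) = 1.3541297 / sqrt(11) = 0.40828547
u_B1 = 0.774 / sqrt(3) = 0.44686911
u_B2 = 0.585 / sqrt(6) = 0.23882525
u_B3 = 1.407 / sqrt(2) = 0.99489924
uc = sqrt(0.40828547^2 + 0.44686911^2 + 0.23882525^2 + 0.99489924^2) = 1.1888023
U = k * uc = 2 * 1.1888023
U = 2.3776

2.3776


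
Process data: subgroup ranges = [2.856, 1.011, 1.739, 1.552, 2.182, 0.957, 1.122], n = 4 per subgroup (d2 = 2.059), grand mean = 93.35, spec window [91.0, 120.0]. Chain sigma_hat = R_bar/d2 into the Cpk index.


R_bar = (2.856 + 1.011 + 1.739 + 1.552 + 2.182 + 0.957 + 1.122) / 7 = 1.6312857
sigma = R_bar / d2 = 1.6312857 / 2.059 = 0.79227086
Cp = (USL - LSL)/(6*sigma) = (120.0 - 91.0)/(6*0.79227086) = 6.1006
Cpu = (120.0 - 93.35)/(3*0.79227086) = 11.2125
Cpl = (93.35 - 91.0)/(3*0.79227086) = 0.9887
Cpk = min(Cpu, Cpl) = 0.9887

0.9887


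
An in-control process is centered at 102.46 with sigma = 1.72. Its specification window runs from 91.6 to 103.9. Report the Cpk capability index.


Cpu = (USL - mean) / (3*sigma) = (103.9 - 102.46) / (3*1.72) = 0.2791
Cpl = (mean - LSL) / (3*sigma) = (102.46 - 91.6) / (3*1.72) = 2.1047
Cpk = min(Cpu, Cpl) = 0.2791

0.2791


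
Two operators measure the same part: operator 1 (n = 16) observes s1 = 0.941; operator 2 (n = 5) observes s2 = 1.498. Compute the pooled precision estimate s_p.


s_p = sqrt(((n1-1)*s1^2 + (n2-1)*s2^2) / (n1+n2-2))
numerator = (16-1)*0.941^2 + (5-1)*1.498^2 = 13.282215 + 8.976016 = 22.258231
denominator = 16 + 5 - 2 = 19
s_p^2 = 22.258231 / 19 = 1.1714858
s_p = sqrt(1.1714858) = 1.0824

1.0824


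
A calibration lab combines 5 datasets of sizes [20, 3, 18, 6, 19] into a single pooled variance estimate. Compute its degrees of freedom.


nu = sum_i (n_i - 1)
nu = ((20 - 1) + (3 - 1) + (18 - 1) + (6 - 1) + (19 - 1))
nu = 19 + 2 + 17 + 5 + 18
nu = 61

61


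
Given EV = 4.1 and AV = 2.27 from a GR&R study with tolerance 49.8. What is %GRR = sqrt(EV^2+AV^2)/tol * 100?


GRR = sqrt(EV^2 + AV^2) = sqrt(4.1^2 + 2.27^2) = 4.6864592
%GRR = GRR / tol * 100 = 4.6864592 / 49.8 * 100
%GRR = 9.4106

9.4106


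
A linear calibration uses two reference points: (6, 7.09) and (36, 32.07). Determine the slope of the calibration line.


slope = (y2 - y1) / (x2 - x1)
= (32.07 - 7.09) / (36 - 6)
= 24.9800 / 30
= 0.8327

0.8327


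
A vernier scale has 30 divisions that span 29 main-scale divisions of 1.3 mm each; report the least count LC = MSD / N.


LC = MSD / n_div
= 1.3 / 30
= 0.0433

0.0433


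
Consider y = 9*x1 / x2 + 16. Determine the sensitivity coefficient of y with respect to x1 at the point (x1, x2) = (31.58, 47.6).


y = 9*x1 / x2 + 16
dy/dx1 = 9/x2
Evaluate at x2 = 47.6: c1 = 9 / 47.6
c1 = 0.1891

0.1891


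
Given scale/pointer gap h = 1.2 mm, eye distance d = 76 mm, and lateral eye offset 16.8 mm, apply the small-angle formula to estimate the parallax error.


error = h * offset / d
= 1.2 * 16.8 / 76
= 0.2653

0.2653


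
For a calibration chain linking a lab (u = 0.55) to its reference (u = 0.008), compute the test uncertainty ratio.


TUR = u_lab / u_ref
= 0.55 / 0.008
= 68.7500

68.7500


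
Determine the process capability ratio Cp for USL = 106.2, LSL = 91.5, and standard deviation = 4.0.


Cp = (USL - LSL) / (6 * sigma)
= (106.2 - 91.5) / (6 * 4.0)
= 14.7000 / 24.0000
= 0.6125

0.6125


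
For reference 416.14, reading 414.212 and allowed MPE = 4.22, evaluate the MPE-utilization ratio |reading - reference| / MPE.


e = indication - reference = 414.212 - 416.14 = -1.9280
|e| = 1.9280
ratio = |e| / MPE = 1.9280 / 4.22
ratio = 0.4569

0.4569


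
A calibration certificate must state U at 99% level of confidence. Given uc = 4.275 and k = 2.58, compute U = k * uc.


U = k * uc
U = 2.58 * 4.275
U = 11.0295

11.0295


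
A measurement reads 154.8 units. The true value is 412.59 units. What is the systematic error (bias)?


Systematic error = measured - true
= 154.8 - 412.59
= -257.7900

-257.7900


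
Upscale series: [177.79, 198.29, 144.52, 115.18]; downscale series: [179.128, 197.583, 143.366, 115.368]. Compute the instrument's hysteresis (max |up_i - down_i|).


|177.79 - 179.128| = 1.3380
|198.29 - 197.583| = 0.7070
|144.52 - 143.366| = 1.1540
|115.18 - 115.368| = 0.1880
hysteresis = max(diffs) = 1.3380

1.3380


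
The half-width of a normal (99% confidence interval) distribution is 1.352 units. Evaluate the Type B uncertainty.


u_B = half_width / 2.576
u_B = 1.352 / 2.576
u_B = 0.5248

0.5248


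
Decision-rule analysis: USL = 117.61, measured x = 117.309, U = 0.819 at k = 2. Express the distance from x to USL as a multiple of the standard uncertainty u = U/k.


u = U / k = 0.819 / 2 = 0.4095
margin = |USL - x| = |117.61 - 117.309| = 0.301
z = margin / u = 0.301 / 0.4095
z = 0.7350

0.7350


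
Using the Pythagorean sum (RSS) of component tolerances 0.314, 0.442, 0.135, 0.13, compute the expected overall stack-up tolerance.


RSS = sqrt(0.314^2 + 0.442^2 + 0.135^2 + 0.13^2)
= sqrt(0.329085)
= 0.5737

0.5737


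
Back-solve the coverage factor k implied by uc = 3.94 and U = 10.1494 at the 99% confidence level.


k = U / uc
k = 10.1494 / 3.94
k = 2.576

2.576


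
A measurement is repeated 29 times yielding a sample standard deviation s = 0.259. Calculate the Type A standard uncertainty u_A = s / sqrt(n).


u_A = s / sqrt(n)
u_A = 0.259 / sqrt(29)
u_A = 0.259 / 5.3851648
u_A = 0.0481

0.0481


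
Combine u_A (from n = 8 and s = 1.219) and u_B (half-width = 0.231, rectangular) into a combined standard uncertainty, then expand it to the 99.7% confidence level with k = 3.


u_A = s / sqrt(n) = 1.219 / sqrt(8) = 0.43098158
u_B = half_width / sqrt(3) = 0.231 / sqrt(3) = 0.13336791
uc = sqrt(u_A^2 + u_B^2) = sqrt(0.43098158^2 + 0.13336791^2) = 0.45114534
U = k * uc = 3 * 0.45114534
U = 1.3534

1.3534


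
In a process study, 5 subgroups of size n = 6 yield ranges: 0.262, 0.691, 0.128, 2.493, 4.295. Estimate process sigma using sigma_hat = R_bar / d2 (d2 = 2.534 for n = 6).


R_bar = (0.262 + 0.691 + 0.128 + 2.493 + 4.295) / 5
R_bar = 7.869 / 5 = 1.5738
sigma_hat = R_bar / d2 = 1.5738 / 2.534 = 0.6211

0.6211


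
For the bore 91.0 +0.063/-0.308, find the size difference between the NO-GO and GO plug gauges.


GO = nominal - lower_tol (smallest hole = maximum material condition)
GO = 91.0 - 0.308 = 90.692
NO-GO = nominal + upper_tol (largest hole = least material condition)
NO-GO = 91.0 + 0.063 = 91.063
spread = NO-GO - GO = 91.063 - 90.692 = 0.3710

0.3710


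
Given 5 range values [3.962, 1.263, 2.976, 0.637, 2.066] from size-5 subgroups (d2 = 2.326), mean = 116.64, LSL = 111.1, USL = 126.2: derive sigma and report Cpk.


R_bar = (3.962 + 1.263 + 2.976 + 0.637 + 2.066) / 5 = 2.1808
sigma = R_bar / d2 = 2.1808 / 2.326 = 0.93757524
Cp = (USL - LSL)/(6*sigma) = (126.2 - 111.1)/(6*0.93757524) = 2.6842
Cpu = (126.2 - 116.64)/(3*0.93757524) = 3.3988
Cpl = (116.64 - 111.1)/(3*0.93757524) = 1.9696
Cpk = min(Cpu, Cpl) = 1.9696

1.9696


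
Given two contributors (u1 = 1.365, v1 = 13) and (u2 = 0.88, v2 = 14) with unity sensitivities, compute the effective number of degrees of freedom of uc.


uc = sqrt(u1^2 + u2^2) = sqrt(1.365^2 + 0.88^2) = 1.6240767
v_eff = uc^4 / (u1^4/v1 + u2^4/v2)
= 1.6240767^4 / (1.365^4/13 + 0.88^4/14)
= 6.9570663 / 0.30988211
v_eff = 22.4507

22.4507


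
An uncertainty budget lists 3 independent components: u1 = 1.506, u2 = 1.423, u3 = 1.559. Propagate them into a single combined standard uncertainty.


uc = sqrt(1.506^2 + 1.423^2 + 1.559^2)
uc = sqrt(6.723446)
uc = 2.5930

2.5930


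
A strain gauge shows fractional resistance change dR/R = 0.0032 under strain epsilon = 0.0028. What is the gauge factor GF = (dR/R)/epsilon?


GF = (dR/R) / epsilon
= 0.0032 / 0.0028
= 1.1429

1.1429


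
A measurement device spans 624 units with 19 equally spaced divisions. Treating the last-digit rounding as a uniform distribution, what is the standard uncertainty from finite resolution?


resolution = range / divisions
resolution = 624 / 19 = 32.842105
u_res = resolution / (2*sqrt(3))
u_res = 32.842105 / 3.4641016
u_res = 9.4807

9.4807


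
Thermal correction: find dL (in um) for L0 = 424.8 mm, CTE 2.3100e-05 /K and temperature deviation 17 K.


dL = L * alpha * dT
= 424.8 * 2.3100e-05 * 17
= 0.1668190 mm
dL_um = 0.1668190 * 1000 = 166.8190 um

166.8190


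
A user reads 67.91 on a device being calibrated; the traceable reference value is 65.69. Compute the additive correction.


Correction = standard - reading
= 65.69 - 67.91
= -2.2200

-2.2200


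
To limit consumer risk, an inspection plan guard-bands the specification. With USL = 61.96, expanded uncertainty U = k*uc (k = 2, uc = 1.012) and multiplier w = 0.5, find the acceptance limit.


U = k * uc = 2 * 1.012 = 2.024
guard band g = w * U = 0.5 * 2.024 = 1.012
AL = USL - g = 61.96 - 1.012
AL = 60.9480

60.9480


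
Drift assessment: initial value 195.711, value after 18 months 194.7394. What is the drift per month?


rate = (v2 - v1) / months
= (194.7394 - 195.711) / 18
= -0.9716 / 18
= -0.0540

-0.0540


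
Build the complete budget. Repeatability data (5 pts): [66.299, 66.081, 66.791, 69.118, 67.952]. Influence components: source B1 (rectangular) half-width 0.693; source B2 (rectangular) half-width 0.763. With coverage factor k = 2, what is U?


mean = (66.299 + 66.081 + 66.791 + 69.118 + 67.952) / 5 = 67.2482
s = sqrt(sum((x - mean)^2)/(n-1)) = 1.2712056
u_A = s / sqrt(n) = 1.2712056 / sqrt(5) = 0.56850043
u_B1 = 0.693 / sqrt(3) = 0.40010374
u_B2 = 0.763 / sqrt(3) = 0.44051826
uc = sqrt(0.56850043^2 + 0.40010374^2 + 0.44051826^2) = 0.82300187
U = k * uc = 2 * 0.82300187
U = 1.6460

1.6460


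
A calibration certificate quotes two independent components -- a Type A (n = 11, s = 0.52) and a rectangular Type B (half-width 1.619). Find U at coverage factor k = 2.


u_A = s / sqrt(n) = 0.52 / sqrt(11) = 0.1567859
u_B = half_width / sqrt(3) = 1.619 / sqrt(3) = 0.93473009
uc = sqrt(u_A^2 + u_B^2) = sqrt(0.1567859^2 + 0.93473009^2) = 0.94778804
U = k * uc = 2 * 0.94778804
U = 1.8956

1.8956


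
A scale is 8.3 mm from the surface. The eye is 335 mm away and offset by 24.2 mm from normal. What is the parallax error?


error = h * offset / d
= 8.3 * 24.2 / 335
= 0.5996

0.5996


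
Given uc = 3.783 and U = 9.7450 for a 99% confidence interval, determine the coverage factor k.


k = U / uc
k = 9.7450 / 3.783
k = 2.576

2.576


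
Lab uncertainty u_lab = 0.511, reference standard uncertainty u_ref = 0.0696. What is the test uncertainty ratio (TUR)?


TUR = u_lab / u_ref
= 0.511 / 0.0696
= 7.3420

7.3420


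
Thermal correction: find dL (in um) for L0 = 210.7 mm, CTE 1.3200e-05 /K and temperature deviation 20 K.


dL = L * alpha * dT
= 210.7 * 1.3200e-05 * 20
= 0.0556248 mm
dL_um = 0.0556248 * 1000 = 55.6248 um

55.6248


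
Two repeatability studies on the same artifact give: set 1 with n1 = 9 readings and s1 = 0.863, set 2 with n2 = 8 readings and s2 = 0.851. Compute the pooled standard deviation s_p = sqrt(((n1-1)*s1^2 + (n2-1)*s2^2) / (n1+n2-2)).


s_p = sqrt(((n1-1)*s1^2 + (n2-1)*s2^2) / (n1+n2-2))
numerator = (9-1)*0.863^2 + (8-1)*0.851^2 = 5.958152 + 5.069407 = 11.027559
denominator = 9 + 8 - 2 = 15
s_p^2 = 11.027559 / 15 = 0.7351706
s_p = sqrt(0.7351706) = 0.8574

0.8574


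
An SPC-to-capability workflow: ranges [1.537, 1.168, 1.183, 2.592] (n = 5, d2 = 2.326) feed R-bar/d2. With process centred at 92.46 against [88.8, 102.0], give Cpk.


R_bar = (1.537 + 1.168 + 1.183 + 2.592) / 4 = 1.62
sigma = R_bar / d2 = 1.62 / 2.326 = 0.69647463
Cp = (USL - LSL)/(6*sigma) = (102.0 - 88.8)/(6*0.69647463) = 3.1588
Cpu = (102.0 - 92.46)/(3*0.69647463) = 4.5659
Cpl = (92.46 - 88.8)/(3*0.69647463) = 1.7517
Cpk = min(Cpu, Cpl) = 1.7517

1.7517


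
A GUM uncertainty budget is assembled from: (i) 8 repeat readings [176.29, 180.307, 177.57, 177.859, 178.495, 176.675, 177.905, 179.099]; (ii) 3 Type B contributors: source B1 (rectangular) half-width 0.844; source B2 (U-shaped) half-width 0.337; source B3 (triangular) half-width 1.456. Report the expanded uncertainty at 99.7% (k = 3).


mean = (176.29 + 180.307 + 177.57 + 177.859 + 178.495 + 176.675 + 177.905 + 179.099) / 8 = 178.025
s = sqrt(sum((x - mean)^2)/(n-1)) = 1.2908251
u_A = s / sqrt(n) = 1.2908251 / sqrt(8) = 0.45637559
u_B1 = 0.844 / sqrt(3) = 0.48728363
u_B2 = 0.337 / sqrt(2) = 0.23829499
u_B3 = 1.456 / sqrt(6) = 0.59440951
uc = sqrt(0.45637559^2 + 0.48728363^2 + 0.23829499^2 + 0.59440951^2) = 0.92511144
U = k * uc = 3 * 0.92511144
U = 2.7753

2.7753


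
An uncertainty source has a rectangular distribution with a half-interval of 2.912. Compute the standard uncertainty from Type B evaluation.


u_B = half_width / sqrt(3)
u_B = 2.912 / 1.7320508
u_B = 1.6812

1.6812


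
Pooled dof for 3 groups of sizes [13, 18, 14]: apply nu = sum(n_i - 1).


nu = sum_i (n_i - 1)
nu = ((13 - 1) + (18 - 1) + (14 - 1))
nu = 12 + 17 + 13
nu = 42

42


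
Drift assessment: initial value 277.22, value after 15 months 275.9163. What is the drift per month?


rate = (v2 - v1) / months
= (275.9163 - 277.22) / 15
= -1.3037 / 15
= -0.0869

-0.0869


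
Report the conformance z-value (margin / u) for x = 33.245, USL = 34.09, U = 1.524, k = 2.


u = U / k = 1.524 / 2 = 0.762
margin = |USL - x| = |34.09 - 33.245| = 0.845
z = margin / u = 0.845 / 0.762
z = 1.1089

1.1089


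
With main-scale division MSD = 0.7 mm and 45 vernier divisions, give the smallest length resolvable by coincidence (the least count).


LC = MSD / n_div
= 0.7 / 45
= 0.0156

0.0156


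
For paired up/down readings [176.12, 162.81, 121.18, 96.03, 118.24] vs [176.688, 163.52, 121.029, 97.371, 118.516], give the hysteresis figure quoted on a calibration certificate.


|176.12 - 176.688| = 0.5680
|162.81 - 163.52| = 0.7100
|121.18 - 121.029| = 0.1510
|96.03 - 97.371| = 1.3410
|118.24 - 118.516| = 0.2760
hysteresis = max(diffs) = 1.3410

1.3410


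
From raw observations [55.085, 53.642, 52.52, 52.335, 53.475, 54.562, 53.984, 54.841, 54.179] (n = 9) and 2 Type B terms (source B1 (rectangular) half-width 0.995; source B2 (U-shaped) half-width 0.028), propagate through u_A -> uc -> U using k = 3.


mean = (55.085 + 53.642 + 52.52 + 52.335 + 53.475 + 54.562 + 53.984 + 54.841 + 54.179) / 9 = 53.847
s = sqrt(sum((x - mean)^2)/(n-1)) = 0.96101379
u_A = s / sqrt(n) = 0.96101379 / sqrt(9) = 0.32033793
u_B1 = 0.995 / sqrt(3) = 0.57446352
u_B2 = 0.028 / sqrt(2) = 0.01979899
uc = sqrt(0.32033793^2 + 0.57446352^2 + 0.01979899^2) = 0.65804006
U = k * uc = 3 * 0.65804006
U = 1.9741

1.9741


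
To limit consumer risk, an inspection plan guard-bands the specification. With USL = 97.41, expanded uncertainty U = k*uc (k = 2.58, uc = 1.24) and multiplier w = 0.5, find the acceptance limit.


U = k * uc = 2.58 * 1.24 = 3.1992
guard band g = w * U = 0.5 * 3.1992 = 1.5996
AL = USL - g = 97.41 - 1.5996
AL = 95.8104

95.8104


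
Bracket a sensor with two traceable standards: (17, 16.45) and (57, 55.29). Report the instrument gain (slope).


slope = (y2 - y1) / (x2 - x1)
= (55.29 - 16.45) / (57 - 17)
= 38.8400 / 40
= 0.9710

0.9710


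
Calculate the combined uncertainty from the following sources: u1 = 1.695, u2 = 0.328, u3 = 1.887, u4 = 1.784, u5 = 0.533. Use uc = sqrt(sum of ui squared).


uc = sqrt(1.695^2 + 0.328^2 + 1.887^2 + 1.784^2 + 0.533^2)
uc = sqrt(10.008123)
uc = 3.1636

3.1636


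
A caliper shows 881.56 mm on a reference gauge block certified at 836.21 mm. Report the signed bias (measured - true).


Systematic error = measured - true
= 881.56 - 836.21
= 45.3500

45.3500


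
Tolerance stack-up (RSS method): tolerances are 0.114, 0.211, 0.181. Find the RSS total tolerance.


RSS = sqrt(0.114^2 + 0.211^2 + 0.181^2)
= sqrt(0.090278)
= 0.3005

0.3005


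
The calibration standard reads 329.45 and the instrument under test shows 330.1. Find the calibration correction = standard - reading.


Correction = standard - reading
= 329.45 - 330.1
= -0.6500

-0.6500


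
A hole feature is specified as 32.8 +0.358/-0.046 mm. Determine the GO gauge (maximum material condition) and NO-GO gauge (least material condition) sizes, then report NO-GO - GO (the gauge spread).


GO = nominal - lower_tol (smallest hole = maximum material condition)
GO = 32.8 - 0.046 = 32.754
NO-GO = nominal + upper_tol (largest hole = least material condition)
NO-GO = 32.8 + 0.358 = 33.158
spread = NO-GO - GO = 33.158 - 32.754 = 0.4040

0.4040


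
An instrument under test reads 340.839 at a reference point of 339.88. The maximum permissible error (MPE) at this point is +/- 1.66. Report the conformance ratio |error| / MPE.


e = indication - reference = 340.839 - 339.88 = 0.9590
|e| = 0.9590
ratio = |e| / MPE = 0.9590 / 1.66
ratio = 0.5777

0.5777


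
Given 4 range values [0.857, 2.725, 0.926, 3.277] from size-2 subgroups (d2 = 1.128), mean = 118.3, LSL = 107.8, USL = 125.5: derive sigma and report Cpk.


R_bar = (0.857 + 2.725 + 0.926 + 3.277) / 4 = 1.94625
sigma = R_bar / d2 = 1.94625 / 1.128 = 1.7253989
Cp = (USL - LSL)/(6*sigma) = (125.5 - 107.8)/(6*1.7253989) = 1.7097
Cpu = (125.5 - 118.3)/(3*1.7253989) = 1.3910
Cpl = (118.3 - 107.8)/(3*1.7253989) = 2.0285
Cpk = min(Cpu, Cpl) = 1.3910

1.3910


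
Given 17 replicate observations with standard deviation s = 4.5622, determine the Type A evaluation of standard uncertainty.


u_A = s / sqrt(n)
u_A = 4.5622 / sqrt(17)
u_A = 4.5622 / 4.1231056
u_A = 1.1065

1.1065


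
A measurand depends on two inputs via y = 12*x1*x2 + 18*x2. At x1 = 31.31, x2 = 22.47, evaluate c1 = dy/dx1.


y = 12*x1*x2 + 18*x2
dy/dx1 = 12*x2
Evaluate at x2 = 22.47: c1 = 12 * 22.47
c1 = 269.6400

269.6400


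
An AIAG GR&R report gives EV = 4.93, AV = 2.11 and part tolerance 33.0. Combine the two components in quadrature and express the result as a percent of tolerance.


GRR = sqrt(EV^2 + AV^2) = sqrt(4.93^2 + 2.11^2) = 5.3625554
%GRR = GRR / tol * 100 = 5.3625554 / 33.0 * 100
%GRR = 16.2502

16.2502


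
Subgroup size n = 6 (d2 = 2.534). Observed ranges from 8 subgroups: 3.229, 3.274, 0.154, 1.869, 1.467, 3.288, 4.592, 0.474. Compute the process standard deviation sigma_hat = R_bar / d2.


R_bar = (3.229 + 3.274 + 0.154 + 1.869 + 1.467 + 3.288 + 4.592 + 0.474) / 8
R_bar = 18.347 / 8 = 2.293375
sigma_hat = R_bar / d2 = 2.293375 / 2.534 = 0.9050

0.9050


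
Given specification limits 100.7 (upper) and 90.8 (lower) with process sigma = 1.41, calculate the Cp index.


Cp = (USL - LSL) / (6 * sigma)
= (100.7 - 90.8) / (6 * 1.41)
= 9.9000 / 8.4600
= 1.1702

1.1702


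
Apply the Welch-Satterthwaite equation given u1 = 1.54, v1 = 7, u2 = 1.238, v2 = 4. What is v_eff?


uc = sqrt(u1^2 + u2^2) = sqrt(1.54^2 + 1.238^2) = 1.975916
v_eff = uc^4 / (u1^4/v1 + u2^4/v2)
= 1.975916^4 / (1.54^4/7 + 1.238^4/4)
= 15.243122 / 1.3907475
v_eff = 10.9604

10.9604


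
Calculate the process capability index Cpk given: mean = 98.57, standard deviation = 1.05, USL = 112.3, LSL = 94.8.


Cpu = (USL - mean) / (3*sigma) = (112.3 - 98.57) / (3*1.05) = 4.3587
Cpl = (mean - LSL) / (3*sigma) = (98.57 - 94.8) / (3*1.05) = 1.1968
Cpk = min(Cpu, Cpl) = 1.1968

1.1968


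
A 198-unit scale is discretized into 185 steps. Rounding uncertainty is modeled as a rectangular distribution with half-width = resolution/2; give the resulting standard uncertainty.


resolution = range / divisions
resolution = 198 / 185 = 1.0702703
u_res = resolution / (2*sqrt(3))
u_res = 1.0702703 / 3.4641016
u_res = 0.3090

0.3090


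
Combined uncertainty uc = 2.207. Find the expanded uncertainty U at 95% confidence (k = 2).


U = k * uc
U = 2 * 2.207
U = 4.4140

4.4140


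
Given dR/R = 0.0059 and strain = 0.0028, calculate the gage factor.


GF = (dR/R) / epsilon
= 0.0059 / 0.0028
= 2.1071

2.1071


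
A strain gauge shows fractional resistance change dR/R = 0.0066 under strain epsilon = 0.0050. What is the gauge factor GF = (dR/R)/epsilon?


GF = (dR/R) / epsilon
= 0.0066 / 0.0050
= 1.3200

1.3200


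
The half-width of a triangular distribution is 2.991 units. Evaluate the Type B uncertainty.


u_B = half_width / sqrt(6)
u_B = 2.991 / 2.4494897
u_B = 1.2211

1.2211


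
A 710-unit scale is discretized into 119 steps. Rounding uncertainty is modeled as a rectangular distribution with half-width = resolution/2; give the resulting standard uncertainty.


resolution = range / divisions
resolution = 710 / 119 = 5.9663866
u_res = resolution / (2*sqrt(3))
u_res = 5.9663866 / 3.4641016
u_res = 1.7223

1.7223


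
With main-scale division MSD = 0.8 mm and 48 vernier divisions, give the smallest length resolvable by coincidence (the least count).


LC = MSD / n_div
= 0.8 / 48
= 0.0167

0.0167


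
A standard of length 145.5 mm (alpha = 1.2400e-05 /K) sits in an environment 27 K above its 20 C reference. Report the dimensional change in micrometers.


dL = L * alpha * dT
= 145.5 * 1.2400e-05 * 27
= 0.0487134 mm
dL_um = 0.0487134 * 1000 = 48.7134 um

48.7134


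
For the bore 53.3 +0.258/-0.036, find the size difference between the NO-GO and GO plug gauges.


GO = nominal - lower_tol (smallest hole = maximum material condition)
GO = 53.3 - 0.036 = 53.264
NO-GO = nominal + upper_tol (largest hole = least material condition)
NO-GO = 53.3 + 0.258 = 53.558
spread = NO-GO - GO = 53.558 - 53.264 = 0.2940

0.2940


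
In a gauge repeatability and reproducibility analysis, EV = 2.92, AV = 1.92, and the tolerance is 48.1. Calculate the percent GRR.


GRR = sqrt(EV^2 + AV^2) = sqrt(2.92^2 + 1.92^2) = 3.4946817
%GRR = GRR / tol * 100 = 3.4946817 / 48.1 * 100
%GRR = 7.2655

7.2655


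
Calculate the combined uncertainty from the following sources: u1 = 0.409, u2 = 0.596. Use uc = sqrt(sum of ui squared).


uc = sqrt(0.409^2 + 0.596^2)
uc = sqrt(0.522497)
uc = 0.7228

0.7228


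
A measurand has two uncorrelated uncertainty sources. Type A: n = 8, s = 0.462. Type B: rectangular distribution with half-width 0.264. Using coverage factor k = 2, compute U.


u_A = s / sqrt(n) = 0.462 / sqrt(8) = 0.16334167
u_B = half_width / sqrt(3) = 0.264 / sqrt(3) = 0.15242047
uc = sqrt(u_A^2 + u_B^2) = sqrt(0.16334167^2 + 0.15242047^2) = 0.22341106
U = k * uc = 2 * 0.22341106
U = 0.4468

0.4468


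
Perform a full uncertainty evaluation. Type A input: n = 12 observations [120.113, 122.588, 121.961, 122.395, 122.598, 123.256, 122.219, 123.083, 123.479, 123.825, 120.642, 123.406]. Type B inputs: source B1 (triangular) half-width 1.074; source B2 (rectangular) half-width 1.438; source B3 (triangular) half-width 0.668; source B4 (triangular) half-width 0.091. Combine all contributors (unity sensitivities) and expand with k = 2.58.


mean = (120.113 + 122.588 + 121.961 + 122.395 + 122.598 + 123.256 + 122.219 + 123.083 + 123.479 + 123.825 + 120.642 + 123.406) / 12 = 122.46375
s = sqrt(sum((x - mean)^2)/(n-1)) = 1.1272794
u_A = s / sqrt(n) = 1.1272794 / sqrt(12) = 0.32541753
u_B1 = 1.074 / sqrt(6) = 0.43845866
u_B2 = 1.438 / sqrt(3) = 0.83022969
u_B3 = 0.668 / sqrt(6) = 0.27270986
u_B4 = 0.091 / sqrt(6) = 0.037150594
uc = sqrt(0.32541753^2 + 0.43845866^2 + 0.83022969^2 + 0.27270986^2 + 0.037150594^2) = 1.0311037
U = k * uc = 2.58 * 1.0311037
U = 2.6602

2.6602


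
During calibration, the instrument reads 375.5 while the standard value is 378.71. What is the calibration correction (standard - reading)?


Correction = standard - reading
= 378.71 - 375.5
= 3.2100

3.2100


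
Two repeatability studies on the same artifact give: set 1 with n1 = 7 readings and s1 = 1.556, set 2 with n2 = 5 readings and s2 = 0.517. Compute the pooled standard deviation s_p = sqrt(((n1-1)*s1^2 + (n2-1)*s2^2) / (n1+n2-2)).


s_p = sqrt(((n1-1)*s1^2 + (n2-1)*s2^2) / (n1+n2-2))
numerator = (7-1)*1.556^2 + (5-1)*0.517^2 = 14.526816 + 1.069156 = 15.595972
denominator = 7 + 5 - 2 = 10
s_p^2 = 15.595972 / 10 = 1.5595972
s_p = sqrt(1.5595972) = 1.2488

1.2488


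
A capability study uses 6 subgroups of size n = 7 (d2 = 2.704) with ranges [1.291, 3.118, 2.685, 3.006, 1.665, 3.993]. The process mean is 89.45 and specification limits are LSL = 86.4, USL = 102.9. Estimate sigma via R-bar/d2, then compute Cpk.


R_bar = (1.291 + 3.118 + 2.685 + 3.006 + 1.665 + 3.993) / 6 = 2.6263333
sigma = R_bar / d2 = 2.6263333 / 2.704 = 0.97127711
Cp = (USL - LSL)/(6*sigma) = (102.9 - 86.4)/(6*0.97127711) = 2.8313
Cpu = (102.9 - 89.45)/(3*0.97127711) = 4.6159
Cpl = (89.45 - 86.4)/(3*0.97127711) = 1.0467
Cpk = min(Cpu, Cpl) = 1.0467

1.0467


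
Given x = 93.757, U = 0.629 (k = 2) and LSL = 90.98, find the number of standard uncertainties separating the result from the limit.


u = U / k = 0.629 / 2 = 0.3145
margin = |LSL - x| = |90.98 - 93.757| = 2.777
z = margin / u = 2.777 / 0.3145
z = 8.8299

8.8299


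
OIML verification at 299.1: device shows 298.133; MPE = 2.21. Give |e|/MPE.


e = indication - reference = 298.133 - 299.1 = -0.9670
|e| = 0.9670
ratio = |e| / MPE = 0.9670 / 2.21
ratio = 0.4376

0.4376


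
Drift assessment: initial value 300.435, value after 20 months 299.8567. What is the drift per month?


rate = (v2 - v1) / months
= (299.8567 - 300.435) / 20
= -0.5783 / 20
= -0.0289

-0.0289


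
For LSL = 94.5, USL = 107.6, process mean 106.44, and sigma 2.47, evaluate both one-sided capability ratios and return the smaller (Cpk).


Cpu = (USL - mean) / (3*sigma) = (107.6 - 106.44) / (3*2.47) = 0.1565
Cpl = (mean - LSL) / (3*sigma) = (106.44 - 94.5) / (3*2.47) = 1.6113
Cpk = min(Cpu, Cpl) = 0.1565

0.1565


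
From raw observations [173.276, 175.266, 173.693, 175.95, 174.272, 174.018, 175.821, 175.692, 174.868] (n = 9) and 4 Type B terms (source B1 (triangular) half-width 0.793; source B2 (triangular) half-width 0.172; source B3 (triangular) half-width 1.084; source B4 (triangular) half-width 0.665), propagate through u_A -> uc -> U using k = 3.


mean = (173.276 + 175.266 + 173.693 + 175.95 + 174.272 + 174.018 + 175.821 + 175.692 + 174.868) / 9 = 174.7617778
s = sqrt(sum((x - mean)^2)/(n-1)) = 0.98789989
u_A = s / sqrt(n) = 0.98789989 / sqrt(9) = 0.32929996
u_B1 = 0.793 / sqrt(6) = 0.32374089
u_B2 = 0.172 / sqrt(6) = 0.070218706
u_B3 = 1.084 / sqrt(6) = 0.44254115
u_B4 = 0.665 / sqrt(6) = 0.27148511
uc = sqrt(0.32929996^2 + 0.32374089^2 + 0.070218706^2 + 0.44254115^2 + 0.27148511^2) = 0.69837249
U = k * uc = 3 * 0.69837249
U = 2.0951

2.0951


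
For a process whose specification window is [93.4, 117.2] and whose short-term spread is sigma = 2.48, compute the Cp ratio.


Cp = (USL - LSL) / (6 * sigma)
= (117.2 - 93.4) / (6 * 2.48)
= 23.8000 / 14.8800
= 1.5995

1.5995


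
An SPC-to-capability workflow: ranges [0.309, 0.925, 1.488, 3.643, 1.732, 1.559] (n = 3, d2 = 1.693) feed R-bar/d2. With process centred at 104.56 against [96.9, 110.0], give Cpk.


R_bar = (0.309 + 0.925 + 1.488 + 3.643 + 1.732 + 1.559) / 6 = 1.6093333
sigma = R_bar / d2 = 1.6093333 / 1.693 = 0.9505808
Cp = (USL - LSL)/(6*sigma) = (110.0 - 96.9)/(6*0.9505808) = 2.2968
Cpu = (110.0 - 104.56)/(3*0.9505808) = 1.9076
Cpl = (104.56 - 96.9)/(3*0.9505808) = 2.6861
Cpk = min(Cpu, Cpl) = 1.9076

1.9076


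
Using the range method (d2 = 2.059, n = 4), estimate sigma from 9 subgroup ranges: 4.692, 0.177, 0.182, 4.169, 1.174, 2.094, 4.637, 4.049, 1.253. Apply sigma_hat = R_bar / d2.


R_bar = (4.692 + 0.177 + 0.182 + 4.169 + 1.174 + 2.094 + 4.637 + 4.049 + 1.253) / 9
R_bar = 22.427 / 9 = 2.4918889
sigma_hat = R_bar / d2 = 2.4918889 / 2.059 = 1.2102

1.2102


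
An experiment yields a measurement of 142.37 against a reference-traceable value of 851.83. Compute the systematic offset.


Systematic error = measured - true
= 142.37 - 851.83
= -709.4600

-709.4600


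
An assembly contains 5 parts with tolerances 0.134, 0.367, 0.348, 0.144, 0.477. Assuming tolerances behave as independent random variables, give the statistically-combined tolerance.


RSS = sqrt(0.134^2 + 0.367^2 + 0.348^2 + 0.144^2 + 0.477^2)
= sqrt(0.522014)
= 0.7225

0.7225


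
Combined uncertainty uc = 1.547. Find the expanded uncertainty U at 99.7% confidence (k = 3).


U = k * uc
U = 3 * 1.547
U = 4.6410

4.6410


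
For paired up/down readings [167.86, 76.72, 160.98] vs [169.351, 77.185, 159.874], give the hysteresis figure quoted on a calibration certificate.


|167.86 - 169.351| = 1.4910
|76.72 - 77.185| = 0.4650
|160.98 - 159.874| = 1.1060
hysteresis = max(diffs) = 1.4910

1.4910


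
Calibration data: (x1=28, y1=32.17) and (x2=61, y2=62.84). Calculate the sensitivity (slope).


slope = (y2 - y1) / (x2 - x1)
= (62.84 - 32.17) / (61 - 28)
= 30.6700 / 33
= 0.9294

0.9294


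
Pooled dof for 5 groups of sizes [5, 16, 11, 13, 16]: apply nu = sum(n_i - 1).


nu = sum_i (n_i - 1)
nu = ((5 - 1) + (16 - 1) + (11 - 1) + (13 - 1) + (16 - 1))
nu = 4 + 15 + 10 + 12 + 15
nu = 56

56


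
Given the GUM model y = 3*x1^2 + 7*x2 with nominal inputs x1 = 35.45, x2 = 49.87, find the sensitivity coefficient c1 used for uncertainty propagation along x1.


y = 3*x1^2 + 7*x2
dy/dx1 = 2*3*x1
Evaluate at x1 = 35.45: c1 = 6 * 35.45
c1 = 212.7000

212.7000


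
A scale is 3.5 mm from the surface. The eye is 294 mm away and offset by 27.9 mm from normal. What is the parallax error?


error = h * offset / d
= 3.5 * 27.9 / 294
= 0.3321

0.3321


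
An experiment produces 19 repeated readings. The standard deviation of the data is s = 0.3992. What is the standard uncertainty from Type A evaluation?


u_A = s / sqrt(n)
u_A = 0.3992 / sqrt(19)
u_A = 0.3992 / 4.3588989
u_A = 0.0916

0.0916


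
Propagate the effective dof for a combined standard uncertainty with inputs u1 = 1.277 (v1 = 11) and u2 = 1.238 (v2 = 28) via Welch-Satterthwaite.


uc = sqrt(u1^2 + u2^2) = sqrt(1.277^2 + 1.238^2) = 1.7785874
v_eff = uc^4 / (u1^4/v1 + u2^4/v2)
= 1.7785874^4 / (1.277^4/11 + 1.238^4/28)
= 10.00693 / 0.32564523
v_eff = 30.7295

30.7295


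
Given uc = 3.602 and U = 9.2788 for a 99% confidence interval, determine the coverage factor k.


k = U / uc
k = 9.2788 / 3.602
k = 2.576

2.576


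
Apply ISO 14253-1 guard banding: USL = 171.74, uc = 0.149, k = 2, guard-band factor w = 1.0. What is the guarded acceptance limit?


U = k * uc = 2 * 0.149 = 0.298
guard band g = w * U = 1.0 * 0.298 = 0.298
AL = USL - g = 171.74 - 0.298
AL = 171.4420

171.4420


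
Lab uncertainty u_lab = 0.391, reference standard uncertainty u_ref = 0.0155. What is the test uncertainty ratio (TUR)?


TUR = u_lab / u_ref
= 0.391 / 0.0155
= 25.2258

25.2258


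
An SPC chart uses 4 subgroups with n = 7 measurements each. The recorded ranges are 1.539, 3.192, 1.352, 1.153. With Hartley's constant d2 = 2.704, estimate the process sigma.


R_bar = (1.539 + 3.192 + 1.352 + 1.153) / 4
R_bar = 7.236 / 4 = 1.809
sigma_hat = R_bar / d2 = 1.809 / 2.704 = 0.6690

0.6690


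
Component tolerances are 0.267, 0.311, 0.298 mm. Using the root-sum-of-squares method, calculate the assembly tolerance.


RSS = sqrt(0.267^2 + 0.311^2 + 0.298^2)
= sqrt(0.256814)
= 0.5068

0.5068


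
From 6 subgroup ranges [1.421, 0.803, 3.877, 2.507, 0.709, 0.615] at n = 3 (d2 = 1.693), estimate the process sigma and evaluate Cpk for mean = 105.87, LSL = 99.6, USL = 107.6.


R_bar = (1.421 + 0.803 + 3.877 + 2.507 + 0.709 + 0.615) / 6 = 1.6553333
sigma = R_bar / d2 = 1.6553333 / 1.693 = 0.97775151
Cp = (USL - LSL)/(6*sigma) = (107.6 - 99.6)/(6*0.97775151) = 1.3637
Cpu = (107.6 - 105.87)/(3*0.97775151) = 0.5898
Cpl = (105.87 - 99.6)/(3*0.97775151) = 2.1376
Cpk = min(Cpu, Cpl) = 0.5898

0.5898


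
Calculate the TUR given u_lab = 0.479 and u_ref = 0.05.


TUR = u_lab / u_ref
= 0.479 / 0.05
= 9.5800

9.5800


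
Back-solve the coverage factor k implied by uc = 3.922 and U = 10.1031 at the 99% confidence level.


k = U / uc
k = 10.1031 / 3.922
k = 2.576

2.576


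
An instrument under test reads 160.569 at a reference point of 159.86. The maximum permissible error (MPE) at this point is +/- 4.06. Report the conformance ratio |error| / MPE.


e = indication - reference = 160.569 - 159.86 = 0.7090
|e| = 0.7090
ratio = |e| / MPE = 0.7090 / 4.06
ratio = 0.1746

0.1746


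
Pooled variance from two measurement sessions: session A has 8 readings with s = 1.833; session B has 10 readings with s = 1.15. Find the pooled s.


s_p = sqrt(((n1-1)*s1^2 + (n2-1)*s2^2) / (n1+n2-2))
numerator = (8-1)*1.833^2 + (10-1)*1.15^2 = 23.519223 + 11.9025 = 35.421723
denominator = 8 + 10 - 2 = 16
s_p^2 = 35.421723 / 16 = 2.2138577
s_p = sqrt(2.2138577) = 1.4879

1.4879


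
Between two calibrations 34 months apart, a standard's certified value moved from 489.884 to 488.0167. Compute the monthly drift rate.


rate = (v2 - v1) / months
= (488.0167 - 489.884) / 34
= -1.8673 / 34
= -0.0549

-0.0549


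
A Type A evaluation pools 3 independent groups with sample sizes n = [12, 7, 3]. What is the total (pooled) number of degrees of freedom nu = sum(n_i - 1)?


nu = sum_i (n_i - 1)
nu = ((12 - 1) + (7 - 1) + (3 - 1))
nu = 11 + 6 + 2
nu = 19

19


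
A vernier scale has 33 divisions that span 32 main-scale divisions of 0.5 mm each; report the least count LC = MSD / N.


LC = MSD / n_div
= 0.5 / 33
= 0.0152

0.0152


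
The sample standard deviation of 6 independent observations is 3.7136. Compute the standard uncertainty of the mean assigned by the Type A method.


u_A = s / sqrt(n)
u_A = 3.7136 / sqrt(6)
u_A = 3.7136 / 2.4494897
u_A = 1.5161

1.5161


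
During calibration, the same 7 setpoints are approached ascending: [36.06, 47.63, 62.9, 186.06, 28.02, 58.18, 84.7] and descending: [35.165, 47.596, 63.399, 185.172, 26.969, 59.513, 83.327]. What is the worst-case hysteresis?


|36.06 - 35.165| = 0.8950
|47.63 - 47.596| = 0.0340
|62.9 - 63.399| = 0.4990
|186.06 - 185.172| = 0.8880
|28.02 - 26.969| = 1.0510
|58.18 - 59.513| = 1.3330
|84.7 - 83.327| = 1.3730
hysteresis = max(diffs) = 1.3730

1.3730


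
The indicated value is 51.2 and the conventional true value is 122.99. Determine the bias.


Systematic error = measured - true
= 51.2 - 122.99
= -71.7900

-71.7900


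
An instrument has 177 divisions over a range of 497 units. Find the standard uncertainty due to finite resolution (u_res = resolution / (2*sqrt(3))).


resolution = range / divisions
resolution = 497 / 177 = 2.8079096
u_res = resolution / (2*sqrt(3))
u_res = 2.8079096 / 3.4641016
u_res = 0.8106

0.8106


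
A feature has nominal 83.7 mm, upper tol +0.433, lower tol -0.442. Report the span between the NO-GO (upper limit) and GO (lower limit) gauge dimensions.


GO = nominal - lower_tol (smallest hole = maximum material condition)
GO = 83.7 - 0.442 = 83.258
NO-GO = nominal + upper_tol (largest hole = least material condition)
NO-GO = 83.7 + 0.433 = 84.133
spread = NO-GO - GO = 84.133 - 83.258 = 0.8750

0.8750


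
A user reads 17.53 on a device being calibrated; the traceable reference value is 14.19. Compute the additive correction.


Correction = standard - reading
= 14.19 - 17.53
= -3.3400

-3.3400


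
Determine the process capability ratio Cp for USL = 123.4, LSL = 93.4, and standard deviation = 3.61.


Cp = (USL - LSL) / (6 * sigma)
= (123.4 - 93.4) / (6 * 3.61)
= 30.0000 / 21.6600
= 1.3850

1.3850


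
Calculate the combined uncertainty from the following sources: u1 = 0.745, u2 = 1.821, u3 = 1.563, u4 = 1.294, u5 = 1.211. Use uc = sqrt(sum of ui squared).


uc = sqrt(0.745^2 + 1.821^2 + 1.563^2 + 1.294^2 + 1.211^2)
uc = sqrt(9.454992)
uc = 3.0749

3.0749


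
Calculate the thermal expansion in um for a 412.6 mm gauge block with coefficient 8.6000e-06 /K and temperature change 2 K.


dL = L * alpha * dT
= 412.6 * 8.6000e-06 * 2
= 0.0070967 mm
dL_um = 0.0070967 * 1000 = 7.0967 um

7.0967


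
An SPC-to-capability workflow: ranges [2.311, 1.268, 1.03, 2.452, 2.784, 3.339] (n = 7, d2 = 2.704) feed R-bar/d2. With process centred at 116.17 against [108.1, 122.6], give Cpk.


R_bar = (2.311 + 1.268 + 1.03 + 2.452 + 2.784 + 3.339) / 6 = 2.1973333
sigma = R_bar / d2 = 2.1973333 / 2.704 = 0.81262326
Cp = (USL - LSL)/(6*sigma) = (122.6 - 108.1)/(6*0.81262326) = 2.9739
Cpu = (122.6 - 116.17)/(3*0.81262326) = 2.6375
Cpl = (116.17 - 108.1)/(3*0.81262326) = 3.3103
Cpk = min(Cpu, Cpl) = 2.6375

2.6375
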